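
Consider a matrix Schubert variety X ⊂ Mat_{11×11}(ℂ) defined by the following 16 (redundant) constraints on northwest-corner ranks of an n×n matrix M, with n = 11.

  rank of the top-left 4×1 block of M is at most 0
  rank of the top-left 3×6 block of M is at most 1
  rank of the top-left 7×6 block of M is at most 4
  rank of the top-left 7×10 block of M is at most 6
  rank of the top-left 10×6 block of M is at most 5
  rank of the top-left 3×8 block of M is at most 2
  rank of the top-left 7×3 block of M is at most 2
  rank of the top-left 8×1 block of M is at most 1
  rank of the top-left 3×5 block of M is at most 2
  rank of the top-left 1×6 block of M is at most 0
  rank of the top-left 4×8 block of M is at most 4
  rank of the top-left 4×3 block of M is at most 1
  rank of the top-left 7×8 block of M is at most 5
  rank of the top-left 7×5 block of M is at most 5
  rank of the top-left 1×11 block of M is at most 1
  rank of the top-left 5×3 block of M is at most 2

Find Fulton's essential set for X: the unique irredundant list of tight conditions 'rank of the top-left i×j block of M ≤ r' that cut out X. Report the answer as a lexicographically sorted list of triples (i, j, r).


Propagating the 16 rank bounds to every northwest block:

  row 1: 0, 0, 0, 0, 0, 0, 1, 1, 1, 1, 1
  row 2: 0, 1, 1, 1, 1, 1, 2, 2, 2, 2, 2
  row 3: 0, 1, 1, 1, 1, 1, 2, 2, 3, 3, 3
  row 4: 0, 1, 1, 2, 2, 2, 3, 3, 4, 4, 4
  row 5: 1, 2, 2, 3, 3, 3, 4, 4, 5, 5, 5
  row 6: 1, 2, 2, 3, 4, 4, 5, 5, 6, 6, 6
  row 7: 1, 2, 2, 3, 4, 4, 5, 5, 6, 6, 7
  row 8: 1, 2, 3, 4, 5, 5, 6, 6, 7, 7, 8
  row 9: 1, 2, 3, 4, 5, 5, 6, 7, 8, 8, 9
  row 10: 1, 2, 3, 4, 5, 5, 6, 7, 8, 9, 10
  row 11: 1, 2, 3, 4, 5, 6, 7, 8, 9, 10, 11

reading off 1-entries of Δ²R: w = (7, 2, 9, 4, 1, 5, 11, 3, 8, 10, 6).

D(w) has 22 cells with 10 SE-corners; essential set:

[(1, 6, 0), (3, 6, 1), (3, 8, 2), (4, 1, 0), (4, 3, 1), (7, 3, 2), (7, 6, 4), (7, 8, 5), (7, 10, 6), (10, 6, 5)]


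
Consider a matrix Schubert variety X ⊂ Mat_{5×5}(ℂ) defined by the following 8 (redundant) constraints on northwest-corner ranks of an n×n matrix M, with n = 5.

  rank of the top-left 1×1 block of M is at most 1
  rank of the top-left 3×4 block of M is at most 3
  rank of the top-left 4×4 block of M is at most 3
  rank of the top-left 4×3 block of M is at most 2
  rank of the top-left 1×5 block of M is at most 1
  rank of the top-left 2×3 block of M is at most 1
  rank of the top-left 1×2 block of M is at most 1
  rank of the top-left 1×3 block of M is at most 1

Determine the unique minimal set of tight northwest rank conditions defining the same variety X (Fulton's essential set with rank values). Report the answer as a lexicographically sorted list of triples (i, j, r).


Computing R[i][j] = min implied NW-rank bound (n=5, 8 conditions):

  row 1: 1 | 1 | 1 | 1 | 1
  row 2: 1 | 1 | 1 | 2 | 2
  row 3: 1 | 2 | 2 | 3 | 3
  row 4: 1 | 2 | 2 | 3 | 4
  row 5: 1 | 2 | 3 | 4 | 5

giving w = (1, 4, 2, 5, 3) via Δ²R.

ℓ(w)=3; the 2 essential cells (i,j,r):

[(2, 3, 1), (4, 3, 2)]


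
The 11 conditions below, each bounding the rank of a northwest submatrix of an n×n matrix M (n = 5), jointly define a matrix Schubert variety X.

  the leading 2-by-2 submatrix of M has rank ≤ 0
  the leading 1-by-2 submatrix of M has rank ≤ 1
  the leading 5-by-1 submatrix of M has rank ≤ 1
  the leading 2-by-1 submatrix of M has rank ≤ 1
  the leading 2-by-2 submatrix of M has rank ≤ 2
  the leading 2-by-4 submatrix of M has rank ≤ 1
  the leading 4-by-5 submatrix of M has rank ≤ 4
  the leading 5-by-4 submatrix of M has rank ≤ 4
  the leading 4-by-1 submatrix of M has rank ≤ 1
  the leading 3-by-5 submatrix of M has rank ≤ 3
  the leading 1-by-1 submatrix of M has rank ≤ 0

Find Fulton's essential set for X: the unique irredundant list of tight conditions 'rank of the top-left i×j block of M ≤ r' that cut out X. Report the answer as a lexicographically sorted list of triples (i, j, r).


Reconstructing r_w from the 11 given conditions:

  row 1: 0 | 0 | 1 | 1 | 1
  row 2: 0 | 0 | 1 | 1 | 2
  row 3: 1 | 1 | 2 | 2 | 3
  row 4: 1 | 2 | 3 | 3 | 4
  row 5: 1 | 2 | 3 | 4 | 5

hence w(1..5) = (3, 5, 1, 2, 4).

|D(w)|=5, |Ess(w)|=2:

[(2, 2, 0), (2, 4, 1)]


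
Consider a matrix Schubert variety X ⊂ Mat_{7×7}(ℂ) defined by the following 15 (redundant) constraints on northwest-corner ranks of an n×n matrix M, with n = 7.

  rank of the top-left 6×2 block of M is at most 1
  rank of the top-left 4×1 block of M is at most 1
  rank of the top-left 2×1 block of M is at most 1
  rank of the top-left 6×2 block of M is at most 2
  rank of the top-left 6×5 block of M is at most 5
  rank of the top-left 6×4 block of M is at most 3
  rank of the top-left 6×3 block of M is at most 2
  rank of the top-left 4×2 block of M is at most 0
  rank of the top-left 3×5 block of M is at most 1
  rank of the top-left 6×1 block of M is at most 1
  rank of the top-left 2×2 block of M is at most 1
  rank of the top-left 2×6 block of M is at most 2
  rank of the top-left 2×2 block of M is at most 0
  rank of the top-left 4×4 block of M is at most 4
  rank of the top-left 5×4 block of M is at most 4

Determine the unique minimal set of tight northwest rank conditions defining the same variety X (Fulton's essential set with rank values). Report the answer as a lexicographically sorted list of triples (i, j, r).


Reconstructing r_w from the 15 given conditions:

  i=1: 0 0 1 1 1 1 1
  i=2: 0 0 1 1 1 2 2
  i=3: 0 0 1 1 1 2 3
  i=4: 0 0 1 2 2 3 4
  i=5: 1 1 2 3 3 4 5
  i=6: 1 1 2 3 4 5 6
  i=7: 1 2 3 4 5 6 7

reading off 1-entries of Δ²R: w = (3, 6, 7, 4, 1, 5, 2).

Fulton essential set (3 of the 13 Rothe cells):

[(3, 5, 1), (4, 2, 0), (6, 2, 1)]


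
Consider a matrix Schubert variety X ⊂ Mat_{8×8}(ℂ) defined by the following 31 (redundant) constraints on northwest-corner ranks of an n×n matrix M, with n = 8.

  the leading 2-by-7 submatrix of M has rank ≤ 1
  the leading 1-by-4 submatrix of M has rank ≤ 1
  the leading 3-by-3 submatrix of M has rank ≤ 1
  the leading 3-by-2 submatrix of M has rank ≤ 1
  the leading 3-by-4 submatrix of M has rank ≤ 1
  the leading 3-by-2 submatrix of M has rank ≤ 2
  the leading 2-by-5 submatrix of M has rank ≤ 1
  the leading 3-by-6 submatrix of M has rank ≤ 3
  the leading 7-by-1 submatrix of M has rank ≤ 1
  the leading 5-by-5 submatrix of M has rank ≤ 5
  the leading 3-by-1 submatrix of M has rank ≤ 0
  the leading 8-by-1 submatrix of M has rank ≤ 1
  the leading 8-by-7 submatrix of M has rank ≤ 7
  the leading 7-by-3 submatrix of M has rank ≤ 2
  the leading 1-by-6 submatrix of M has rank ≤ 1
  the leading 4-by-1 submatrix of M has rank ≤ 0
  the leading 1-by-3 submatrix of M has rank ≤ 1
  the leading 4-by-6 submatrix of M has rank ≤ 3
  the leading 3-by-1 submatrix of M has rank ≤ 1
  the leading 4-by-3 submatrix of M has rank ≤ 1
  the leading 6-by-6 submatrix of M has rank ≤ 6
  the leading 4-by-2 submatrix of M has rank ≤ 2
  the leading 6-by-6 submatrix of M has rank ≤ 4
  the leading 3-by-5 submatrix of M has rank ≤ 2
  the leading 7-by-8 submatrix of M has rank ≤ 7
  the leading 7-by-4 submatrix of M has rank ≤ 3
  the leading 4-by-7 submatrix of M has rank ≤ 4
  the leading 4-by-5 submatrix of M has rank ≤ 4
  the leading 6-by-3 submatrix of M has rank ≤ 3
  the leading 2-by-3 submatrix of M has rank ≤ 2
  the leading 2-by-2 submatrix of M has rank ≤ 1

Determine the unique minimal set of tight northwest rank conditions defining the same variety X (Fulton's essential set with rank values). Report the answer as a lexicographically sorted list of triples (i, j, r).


Recovering R(i,j) via the rank-extension bound from the 31 conditions:

  0, 1, 1, 1, 1, 1, 1, 1
  0, 1, 1, 1, 1, 1, 1, 2
  0, 1, 1, 1, 2, 2, 2, 3
  0, 1, 1, 2, 3, 3, 3, 4
  1, 2, 2, 3, 4, 4, 4, 5
  1, 2, 2, 3, 4, 4, 5, 6
  1, 2, 2, 3, 4, 5, 6, 7
  1, 2, 3, 4, 5, 6, 7, 8

so w = (2, 8, 5, 4, 1, 7, 6, 3).

Rothe diagram D(w) (15 cells), 6 SE-corners (essential conditions):

[(2, 7, 1), (3, 4, 1), (4, 1, 0), (4, 3, 1), (6, 6, 4), (7, 3, 2)]


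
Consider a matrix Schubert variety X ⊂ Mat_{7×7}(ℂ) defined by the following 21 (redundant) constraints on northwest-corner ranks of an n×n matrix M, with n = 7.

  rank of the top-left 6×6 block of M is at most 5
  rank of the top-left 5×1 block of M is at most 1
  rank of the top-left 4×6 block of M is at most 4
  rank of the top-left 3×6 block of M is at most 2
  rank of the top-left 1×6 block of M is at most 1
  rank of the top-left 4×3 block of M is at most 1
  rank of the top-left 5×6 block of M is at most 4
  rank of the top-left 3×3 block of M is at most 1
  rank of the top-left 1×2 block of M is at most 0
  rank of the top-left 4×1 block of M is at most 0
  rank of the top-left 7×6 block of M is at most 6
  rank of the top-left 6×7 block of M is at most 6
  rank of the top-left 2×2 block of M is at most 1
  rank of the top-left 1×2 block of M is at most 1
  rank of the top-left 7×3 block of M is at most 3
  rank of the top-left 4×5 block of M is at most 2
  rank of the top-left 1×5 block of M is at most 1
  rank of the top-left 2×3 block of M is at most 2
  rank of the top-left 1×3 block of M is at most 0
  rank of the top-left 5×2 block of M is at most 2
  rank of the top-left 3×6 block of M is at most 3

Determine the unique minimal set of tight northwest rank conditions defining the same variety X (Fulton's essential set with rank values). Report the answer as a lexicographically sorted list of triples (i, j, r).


Propagating the 21 rank bounds to every northwest block:

  row 1: 0 0 0 1 1 1 1
  row 2: 0 1 1 2 2 2 2
  row 3: 0 1 1 2 2 2 3
  row 4: 0 1 1 2 2 3 4
  row 5: 1 2 2 3 3 4 5
  row 6: 1 2 3 4 4 5 6
  row 7: 1 2 3 4 5 6 7

hence w(1..7) = (4, 2, 7, 6, 1, 3, 5).

Rothe diagram D(w) (11 cells), 5 SE-corners (essential conditions):

[(1, 3, 0), (3, 6, 2), (4, 1, 0), (4, 3, 1), (4, 5, 2)]


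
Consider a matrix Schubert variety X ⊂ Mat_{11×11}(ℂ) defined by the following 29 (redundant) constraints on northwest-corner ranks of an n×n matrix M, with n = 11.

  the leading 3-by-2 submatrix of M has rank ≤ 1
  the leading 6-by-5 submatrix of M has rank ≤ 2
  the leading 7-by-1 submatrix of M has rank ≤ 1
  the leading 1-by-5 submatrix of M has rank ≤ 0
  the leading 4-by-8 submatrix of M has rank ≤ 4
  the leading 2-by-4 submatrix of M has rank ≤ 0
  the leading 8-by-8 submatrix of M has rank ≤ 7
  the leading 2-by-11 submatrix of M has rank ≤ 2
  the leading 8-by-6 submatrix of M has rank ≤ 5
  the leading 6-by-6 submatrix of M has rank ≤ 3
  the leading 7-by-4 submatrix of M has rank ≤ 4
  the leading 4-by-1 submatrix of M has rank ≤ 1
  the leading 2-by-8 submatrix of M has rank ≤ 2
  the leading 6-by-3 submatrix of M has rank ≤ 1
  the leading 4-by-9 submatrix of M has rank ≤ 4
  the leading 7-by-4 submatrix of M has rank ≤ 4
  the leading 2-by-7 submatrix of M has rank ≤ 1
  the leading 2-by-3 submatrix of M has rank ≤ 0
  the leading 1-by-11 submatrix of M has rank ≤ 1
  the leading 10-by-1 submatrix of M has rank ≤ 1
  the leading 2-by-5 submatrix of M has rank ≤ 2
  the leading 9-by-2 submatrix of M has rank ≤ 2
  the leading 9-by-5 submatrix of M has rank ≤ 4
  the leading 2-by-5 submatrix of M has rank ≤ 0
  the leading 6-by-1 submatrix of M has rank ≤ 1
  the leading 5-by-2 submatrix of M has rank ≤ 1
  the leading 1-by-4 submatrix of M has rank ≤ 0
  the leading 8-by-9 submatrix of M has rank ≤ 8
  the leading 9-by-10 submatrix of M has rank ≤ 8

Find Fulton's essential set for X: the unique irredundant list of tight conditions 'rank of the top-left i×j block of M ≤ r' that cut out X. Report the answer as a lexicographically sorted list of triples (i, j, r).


The tightest implied rank at each (i,j), from the 29 conditions:

  row 1: 0  0  0  0  0  1  1  1  1  1  1
  row 2: 0  0  0  0  0  1  1  2  2  2  2
  row 3: 1  1  1  1  1  2  2  3  3  3  3
  row 4: 1  1  1  2  2  3  3  4  4  4  4
  row 5: 1  1  1  2  2  3  4  5  5  5  5
  row 6: 1  1  1  2  2  3  4  5  6  6  6
  row 7: 1  2  2  3  3  4  5  6  7  7  7
  row 8: 1  2  3  4  4  5  6  7  8  8  8
  row 9: 1  2  3  4  4  5  6  7  8  8  9
  row 10: 1  2  3  4  5  6  7  8  9  9  10
  row 11: 1  2  3  4  5  6  7  8  9  10  11

second differences of R give the permutation w = (6, 8, 1, 4, 7, 9, 2, 3, 11, 5, 10).

6 SE-corners of the 21-cell Rothe diagram give Ess(w):

[(2, 5, 0), (2, 7, 1), (6, 3, 1), (6, 5, 2), (9, 5, 4), (9, 10, 8)]


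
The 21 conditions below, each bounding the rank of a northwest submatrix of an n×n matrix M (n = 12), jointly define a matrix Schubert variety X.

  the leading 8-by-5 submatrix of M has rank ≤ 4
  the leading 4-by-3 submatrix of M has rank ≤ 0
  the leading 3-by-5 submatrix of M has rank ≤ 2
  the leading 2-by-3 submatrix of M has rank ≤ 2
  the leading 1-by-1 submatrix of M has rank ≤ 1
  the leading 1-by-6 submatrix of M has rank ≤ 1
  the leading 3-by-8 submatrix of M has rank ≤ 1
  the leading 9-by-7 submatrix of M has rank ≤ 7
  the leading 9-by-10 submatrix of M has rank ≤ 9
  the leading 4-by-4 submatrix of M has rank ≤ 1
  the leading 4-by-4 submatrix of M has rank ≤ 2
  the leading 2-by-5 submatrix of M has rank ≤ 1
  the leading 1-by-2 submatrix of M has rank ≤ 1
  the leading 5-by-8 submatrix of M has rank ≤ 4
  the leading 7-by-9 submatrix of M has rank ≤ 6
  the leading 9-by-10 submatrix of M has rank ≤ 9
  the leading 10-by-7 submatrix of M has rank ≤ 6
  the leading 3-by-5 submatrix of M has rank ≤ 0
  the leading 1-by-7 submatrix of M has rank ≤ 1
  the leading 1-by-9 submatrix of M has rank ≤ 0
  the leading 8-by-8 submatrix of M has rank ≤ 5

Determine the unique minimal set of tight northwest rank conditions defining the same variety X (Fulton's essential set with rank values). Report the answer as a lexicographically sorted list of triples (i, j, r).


The tightest implied rank at each (i,j), from the 21 conditions:

  row 1: 0  0  0  0  0  0  0  0  0  1  1  1
  row 2: 0  0  0  0  0  1  1  1  1  2  2  2
  row 3: 0  0  0  0  0  1  1  1  2  3  3  3
  row 4: 0  0  0  1  1  2  2  2  3  4  4  4
  row 5: 1  1  1  2  2  3  3  3  4  5  5  5
  row 6: 1  2  2  3  3  4  4  4  5  6  6  6
  row 7: 1  2  3  4  4  5  5  5  6  7  7  7
  row 8: 1  2  3  4  4  5  5  5  6  7  8  8
  row 9: 1  2  3  4  5  6  6  6  7  8  9  9
  row 10: 1  2  3  4  5  6  6  7  8  9  10  10
  row 11: 1  2  3  4  5  6  7  8  9  10  11  11
  row 12: 1  2  3  4  5  6  7  8  9  10  11  12

giving w = (10, 6, 9, 4, 1, 2, 3, 11, 5, 8, 7, 12) via Δ²R.

Fulton essential set (7 of the 28 Rothe cells):

[(1, 9, 0), (3, 5, 0), (3, 8, 1), (4, 3, 0), (8, 5, 4), (8, 8, 5), (10, 7, 6)]


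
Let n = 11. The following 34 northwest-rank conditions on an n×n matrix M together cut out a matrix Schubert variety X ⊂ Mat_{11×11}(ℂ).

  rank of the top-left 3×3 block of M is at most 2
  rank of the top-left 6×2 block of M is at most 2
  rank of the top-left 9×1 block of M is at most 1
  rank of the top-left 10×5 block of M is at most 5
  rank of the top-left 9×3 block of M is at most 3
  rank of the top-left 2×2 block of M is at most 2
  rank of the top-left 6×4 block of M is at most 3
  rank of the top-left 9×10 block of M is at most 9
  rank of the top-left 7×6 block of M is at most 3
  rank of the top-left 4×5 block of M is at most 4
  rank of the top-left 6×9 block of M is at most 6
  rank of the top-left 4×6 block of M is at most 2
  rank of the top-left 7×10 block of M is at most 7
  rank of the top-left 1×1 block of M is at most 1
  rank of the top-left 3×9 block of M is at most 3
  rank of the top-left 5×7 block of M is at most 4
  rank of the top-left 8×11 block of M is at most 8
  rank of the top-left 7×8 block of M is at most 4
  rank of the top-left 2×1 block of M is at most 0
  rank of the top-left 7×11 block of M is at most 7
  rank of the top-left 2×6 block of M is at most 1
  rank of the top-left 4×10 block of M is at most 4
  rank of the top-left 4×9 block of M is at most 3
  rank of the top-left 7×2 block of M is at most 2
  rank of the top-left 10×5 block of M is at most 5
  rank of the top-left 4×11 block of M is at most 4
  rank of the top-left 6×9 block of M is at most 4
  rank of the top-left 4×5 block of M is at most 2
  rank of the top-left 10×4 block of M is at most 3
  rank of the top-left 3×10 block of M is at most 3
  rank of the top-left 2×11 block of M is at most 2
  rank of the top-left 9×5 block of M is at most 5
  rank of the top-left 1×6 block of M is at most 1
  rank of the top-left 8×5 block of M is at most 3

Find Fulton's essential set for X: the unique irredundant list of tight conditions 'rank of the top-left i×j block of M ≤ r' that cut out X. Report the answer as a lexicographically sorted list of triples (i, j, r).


Computing R[i][j] = min implied NW-rank bound (n=11, 34 conditions):

  0 1 1 1 1 1 1 1 1 1 1
  0 1 1 1 1 1 2 2 2 2 2
  1 2 2 2 2 2 3 3 3 3 3
  1 2 2 2 2 2 3 3 3 4 4
  1 2 3 3 3 3 4 4 4 5 5
  1 2 3 3 3 3 4 4 4 5 6
  1 2 3 3 3 3 4 4 5 6 7
  1 2 3 3 3 4 5 5 6 7 8
  1 2 3 3 4 5 6 6 7 8 9
  1 2 3 3 4 5 6 7 8 9 10
  1 2 3 4 5 6 7 8 9 10 11

hence w(1..11) = (2, 7, 1, 10, 3, 11, 9, 6, 5, 8, 4).

D(w) has 25 cells with 9 SE-corners; essential set:

[(2, 1, 0), (2, 6, 1), (4, 6, 2), (4, 9, 3), (6, 9, 4), (7, 6, 3), (7, 8, 4), (8, 5, 3), (10, 4, 3)]


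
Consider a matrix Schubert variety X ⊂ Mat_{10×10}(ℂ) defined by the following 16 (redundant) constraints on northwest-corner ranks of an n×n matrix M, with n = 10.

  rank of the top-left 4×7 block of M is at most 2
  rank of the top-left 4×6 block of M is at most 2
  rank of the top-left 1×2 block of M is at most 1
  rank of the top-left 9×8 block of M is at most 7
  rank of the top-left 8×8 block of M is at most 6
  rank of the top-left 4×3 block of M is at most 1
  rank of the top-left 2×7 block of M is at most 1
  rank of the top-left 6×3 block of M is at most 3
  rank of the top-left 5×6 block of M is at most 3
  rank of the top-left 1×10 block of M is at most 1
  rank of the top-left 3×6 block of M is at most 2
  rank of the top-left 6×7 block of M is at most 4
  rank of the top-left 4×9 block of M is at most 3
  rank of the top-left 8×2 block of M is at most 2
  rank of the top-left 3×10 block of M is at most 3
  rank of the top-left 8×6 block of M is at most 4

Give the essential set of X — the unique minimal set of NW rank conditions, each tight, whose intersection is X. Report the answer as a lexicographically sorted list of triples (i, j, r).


Rank table r_w(10×10) implied by the 16 constraints:

  row 1: 1 1 1 1 1 1 1 1 1 1
  row 2: 1 1 1 1 1 1 1 2 2 2
  row 3: 1 1 1 2 2 2 2 3 3 3
  row 4: 1 1 1 2 2 2 2 3 3 4
  row 5: 1 2 2 3 3 3 3 4 4 5
  row 6: 1 2 3 4 4 4 4 5 5 6
  row 7: 1 2 3 4 4 4 5 6 6 7
  row 8: 1 2 3 4 4 4 5 6 7 8
  row 9: 1 2 3 4 5 5 6 7 8 9
  row 10: 1 2 3 4 5 6 7 8 9 10

second differences of R give the permutation w = (1, 8, 4, 10, 2, 3, 7, 9, 5, 6).

|D(w)|=18, |Ess(w)|=5:

[(2, 7, 1), (4, 3, 1), (4, 7, 2), (4, 9, 3), (8, 6, 4)]


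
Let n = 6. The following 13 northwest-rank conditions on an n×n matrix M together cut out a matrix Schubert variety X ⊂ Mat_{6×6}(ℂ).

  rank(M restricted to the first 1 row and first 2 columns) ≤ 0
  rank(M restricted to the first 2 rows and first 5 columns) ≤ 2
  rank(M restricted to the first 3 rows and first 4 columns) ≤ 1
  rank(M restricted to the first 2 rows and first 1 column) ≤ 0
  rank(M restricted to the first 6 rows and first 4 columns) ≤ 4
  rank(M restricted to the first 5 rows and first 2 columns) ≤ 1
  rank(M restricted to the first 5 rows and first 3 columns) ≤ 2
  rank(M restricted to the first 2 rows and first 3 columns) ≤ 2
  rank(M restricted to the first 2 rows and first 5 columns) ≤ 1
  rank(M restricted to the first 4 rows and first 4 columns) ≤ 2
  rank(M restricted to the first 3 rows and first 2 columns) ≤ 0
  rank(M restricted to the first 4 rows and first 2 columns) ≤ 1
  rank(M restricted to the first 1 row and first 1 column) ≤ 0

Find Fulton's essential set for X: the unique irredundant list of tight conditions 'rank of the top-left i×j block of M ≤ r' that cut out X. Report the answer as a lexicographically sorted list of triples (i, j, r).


Computing R[i][j] = min implied NW-rank bound (n=6, 13 conditions):

  row 1: 0 0 1 1 1 1
  row 2: 0 0 1 1 1 2
  row 3: 0 0 1 1 2 3
  row 4: 1 1 2 2 3 4
  row 5: 1 1 2 3 4 5
  row 6: 1 2 3 4 5 6

second differences of R give the permutation w = (3, 6, 5, 1, 4, 2).

4 SE-corners of the 10-cell Rothe diagram give Ess(w):

[(2, 5, 1), (3, 2, 0), (3, 4, 1), (5, 2, 1)]


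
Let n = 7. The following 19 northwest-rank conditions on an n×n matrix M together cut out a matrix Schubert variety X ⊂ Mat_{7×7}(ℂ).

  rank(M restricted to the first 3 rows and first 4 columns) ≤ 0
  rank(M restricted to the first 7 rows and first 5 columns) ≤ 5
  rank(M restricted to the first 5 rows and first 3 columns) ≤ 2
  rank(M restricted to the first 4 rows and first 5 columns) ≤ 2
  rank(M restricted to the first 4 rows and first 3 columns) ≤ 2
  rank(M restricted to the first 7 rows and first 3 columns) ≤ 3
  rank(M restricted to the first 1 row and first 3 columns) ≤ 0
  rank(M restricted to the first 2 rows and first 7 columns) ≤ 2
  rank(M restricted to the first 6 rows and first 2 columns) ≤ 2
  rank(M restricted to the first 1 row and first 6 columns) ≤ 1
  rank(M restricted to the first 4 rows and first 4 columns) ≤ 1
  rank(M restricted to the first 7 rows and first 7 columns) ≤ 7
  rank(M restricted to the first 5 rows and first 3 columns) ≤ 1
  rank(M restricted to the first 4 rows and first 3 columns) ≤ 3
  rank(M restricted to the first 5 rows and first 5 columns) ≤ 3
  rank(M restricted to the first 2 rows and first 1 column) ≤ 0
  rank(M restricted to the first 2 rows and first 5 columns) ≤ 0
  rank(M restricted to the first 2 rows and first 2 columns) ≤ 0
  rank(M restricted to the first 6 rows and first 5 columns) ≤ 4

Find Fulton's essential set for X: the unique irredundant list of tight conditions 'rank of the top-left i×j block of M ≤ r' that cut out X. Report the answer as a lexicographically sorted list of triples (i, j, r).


Reconstructing r_w from the 19 given conditions:

  0, 0, 0, 0, 0, 1, 1
  0, 0, 0, 0, 0, 1, 2
  0, 0, 0, 0, 1, 2, 3
  1, 1, 1, 1, 2, 3, 4
  1, 1, 1, 2, 3, 4, 5
  1, 2, 2, 3, 4, 5, 6
  1, 2, 3, 4, 5, 6, 7

the unique w with this rank table is (6, 7, 5, 1, 4, 2, 3).

D(w) has 16 cells with 3 SE-corners; essential set:

[(2, 5, 0), (3, 4, 0), (5, 3, 1)]


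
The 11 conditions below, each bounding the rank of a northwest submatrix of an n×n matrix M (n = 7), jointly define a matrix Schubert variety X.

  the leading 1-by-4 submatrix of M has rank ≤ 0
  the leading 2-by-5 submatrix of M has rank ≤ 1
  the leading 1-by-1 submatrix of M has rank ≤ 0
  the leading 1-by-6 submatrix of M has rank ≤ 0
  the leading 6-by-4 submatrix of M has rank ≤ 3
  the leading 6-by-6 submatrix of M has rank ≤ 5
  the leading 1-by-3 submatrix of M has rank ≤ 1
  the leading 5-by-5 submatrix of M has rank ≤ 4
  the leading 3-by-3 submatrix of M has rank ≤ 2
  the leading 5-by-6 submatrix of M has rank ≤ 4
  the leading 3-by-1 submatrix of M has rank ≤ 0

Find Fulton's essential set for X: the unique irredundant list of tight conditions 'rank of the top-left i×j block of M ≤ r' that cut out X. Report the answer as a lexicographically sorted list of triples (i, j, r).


Computing R[i][j] = min implied NW-rank bound (n=7, 11 conditions):

  R[1]: 0 0 0 0 0 0 1
  R[2]: 0 1 1 1 1 1 2
  R[3]: 0 1 2 2 2 2 3
  R[4]: 1 2 3 3 3 3 4
  R[5]: 1 2 3 3 4 4 5
  R[6]: 1 2 3 3 4 5 6
  R[7]: 1 2 3 4 5 6 7

reading off 1-entries of Δ²R: w = (7, 2, 3, 1, 5, 6, 4).

3 SE-corners of the 10-cell Rothe diagram give Ess(w):

[(1, 6, 0), (3, 1, 0), (6, 4, 3)]


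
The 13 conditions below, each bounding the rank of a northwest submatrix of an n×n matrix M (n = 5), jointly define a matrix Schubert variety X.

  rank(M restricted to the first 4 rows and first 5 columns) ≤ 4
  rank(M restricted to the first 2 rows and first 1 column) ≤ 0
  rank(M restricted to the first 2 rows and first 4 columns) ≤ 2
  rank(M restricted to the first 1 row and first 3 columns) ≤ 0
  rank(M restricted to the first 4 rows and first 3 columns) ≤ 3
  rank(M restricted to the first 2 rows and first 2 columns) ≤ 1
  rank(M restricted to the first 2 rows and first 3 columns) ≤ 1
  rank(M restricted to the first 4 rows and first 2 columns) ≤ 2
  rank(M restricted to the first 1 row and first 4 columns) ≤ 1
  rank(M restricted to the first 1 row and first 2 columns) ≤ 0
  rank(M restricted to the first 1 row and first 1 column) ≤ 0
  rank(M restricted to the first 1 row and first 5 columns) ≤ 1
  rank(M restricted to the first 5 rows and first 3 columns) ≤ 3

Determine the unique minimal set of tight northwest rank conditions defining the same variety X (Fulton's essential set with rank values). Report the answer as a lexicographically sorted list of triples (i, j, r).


Reconstructing r_w from the 13 given conditions:

  i=1: 0 0 0 1 1
  i=2: 0 1 1 2 2
  i=3: 1 2 2 3 3
  i=4: 1 2 3 4 4
  i=5: 1 2 3 4 5

so w = (4, 2, 1, 3, 5).

|D(w)|=4, |Ess(w)|=2:

[(1, 3, 0), (2, 1, 0)]


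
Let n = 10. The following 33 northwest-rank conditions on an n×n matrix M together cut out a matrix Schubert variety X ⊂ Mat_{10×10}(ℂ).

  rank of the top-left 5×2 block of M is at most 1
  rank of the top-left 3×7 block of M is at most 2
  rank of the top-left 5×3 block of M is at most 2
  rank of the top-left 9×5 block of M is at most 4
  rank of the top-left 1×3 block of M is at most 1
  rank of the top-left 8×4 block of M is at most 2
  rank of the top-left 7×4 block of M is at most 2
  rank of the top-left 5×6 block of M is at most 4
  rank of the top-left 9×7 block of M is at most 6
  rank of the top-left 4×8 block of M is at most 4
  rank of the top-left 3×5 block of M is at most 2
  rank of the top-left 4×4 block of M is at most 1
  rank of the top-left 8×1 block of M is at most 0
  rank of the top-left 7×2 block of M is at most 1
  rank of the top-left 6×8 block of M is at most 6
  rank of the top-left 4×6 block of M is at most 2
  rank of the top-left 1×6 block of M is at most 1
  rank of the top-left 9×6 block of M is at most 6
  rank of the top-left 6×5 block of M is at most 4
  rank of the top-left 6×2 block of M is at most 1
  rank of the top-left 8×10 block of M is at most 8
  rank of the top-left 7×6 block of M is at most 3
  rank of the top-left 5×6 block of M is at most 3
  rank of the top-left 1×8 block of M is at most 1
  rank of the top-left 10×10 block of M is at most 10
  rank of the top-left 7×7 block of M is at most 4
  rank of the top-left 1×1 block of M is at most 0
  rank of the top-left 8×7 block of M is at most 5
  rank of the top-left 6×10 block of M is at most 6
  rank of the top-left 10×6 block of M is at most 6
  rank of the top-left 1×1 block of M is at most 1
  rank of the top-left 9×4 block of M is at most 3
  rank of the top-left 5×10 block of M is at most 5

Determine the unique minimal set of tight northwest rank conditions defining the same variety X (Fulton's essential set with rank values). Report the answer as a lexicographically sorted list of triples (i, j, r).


Rank table r_w(10×10) implied by the 33 constraints:

  row 1: 0, 1, 1, 1, 1, 1, 1, 1, 1, 1
  row 2: 0, 1, 1, 1, 2, 2, 2, 2, 2, 2
  row 3: 0, 1, 1, 1, 2, 2, 2, 3, 3, 3
  row 4: 0, 1, 1, 1, 2, 2, 3, 4, 4, 4
  row 5: 0, 1, 2, 2, 3, 3, 4, 5, 5, 5
  row 6: 0, 1, 2, 2, 3, 3, 4, 5, 6, 6
  row 7: 0, 1, 2, 2, 3, 3, 4, 5, 6, 7
  row 8: 0, 1, 2, 2, 3, 4, 5, 6, 7, 8
  row 9: 1, 2, 3, 3, 4, 5, 6, 7, 8, 9
  row 10: 1, 2, 3, 4, 5, 6, 7, 8, 9, 10

second differences of R give the permutation w = (2, 5, 8, 7, 3, 9, 10, 6, 1, 4).

D(w) has 22 cells with 6 SE-corners; essential set:

[(3, 7, 2), (4, 4, 1), (4, 6, 2), (7, 6, 3), (8, 1, 0), (8, 4, 2)]


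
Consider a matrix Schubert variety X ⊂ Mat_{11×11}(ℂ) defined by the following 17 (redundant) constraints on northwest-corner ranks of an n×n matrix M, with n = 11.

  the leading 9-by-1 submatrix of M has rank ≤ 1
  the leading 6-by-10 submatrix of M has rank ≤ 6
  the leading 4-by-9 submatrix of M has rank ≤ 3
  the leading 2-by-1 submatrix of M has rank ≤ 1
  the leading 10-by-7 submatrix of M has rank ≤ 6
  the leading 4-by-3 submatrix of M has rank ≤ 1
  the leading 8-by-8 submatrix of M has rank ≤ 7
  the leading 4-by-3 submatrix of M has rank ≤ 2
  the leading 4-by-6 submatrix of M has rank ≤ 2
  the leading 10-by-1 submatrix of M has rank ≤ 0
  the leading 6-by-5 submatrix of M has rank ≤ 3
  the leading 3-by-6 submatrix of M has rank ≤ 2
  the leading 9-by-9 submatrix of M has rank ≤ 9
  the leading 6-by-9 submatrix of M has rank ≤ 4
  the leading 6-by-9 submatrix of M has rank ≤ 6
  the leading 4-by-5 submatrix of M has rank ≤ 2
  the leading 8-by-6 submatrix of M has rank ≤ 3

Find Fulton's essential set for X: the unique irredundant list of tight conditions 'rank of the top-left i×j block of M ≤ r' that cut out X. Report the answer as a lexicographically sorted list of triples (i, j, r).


Rank table r_w(11×11) implied by the 17 constraints:

  row 1: 0, 1, 1, 1, 1, 1, 1, 1, 1, 1, 1
  row 2: 0, 1, 1, 2, 2, 2, 2, 2, 2, 2, 2
  row 3: 0, 1, 1, 2, 2, 2, 3, 3, 3, 3, 3
  row 4: 0, 1, 1, 2, 2, 2, 3, 3, 3, 4, 4
  row 5: 0, 1, 2, 3, 3, 3, 4, 4, 4, 5, 5
  row 6: 0, 1, 2, 3, 3, 3, 4, 4, 4, 5, 6
  row 7: 0, 1, 2, 3, 3, 3, 4, 5, 5, 6, 7
  row 8: 0, 1, 2, 3, 3, 3, 4, 5, 6, 7, 8
  row 9: 0, 1, 2, 3, 4, 4, 5, 6, 7, 8, 9
  row 10: 0, 1, 2, 3, 4, 5, 6, 7, 8, 9, 10
  row 11: 1, 2, 3, 4, 5, 6, 7, 8, 9, 10, 11

giving w = (2, 4, 7, 10, 3, 11, 8, 9, 5, 6, 1) via Δ²R.

6 SE-corners of the 27-cell Rothe diagram give Ess(w):

[(4, 3, 1), (4, 6, 2), (4, 9, 3), (6, 9, 4), (8, 6, 3), (10, 1, 0)]


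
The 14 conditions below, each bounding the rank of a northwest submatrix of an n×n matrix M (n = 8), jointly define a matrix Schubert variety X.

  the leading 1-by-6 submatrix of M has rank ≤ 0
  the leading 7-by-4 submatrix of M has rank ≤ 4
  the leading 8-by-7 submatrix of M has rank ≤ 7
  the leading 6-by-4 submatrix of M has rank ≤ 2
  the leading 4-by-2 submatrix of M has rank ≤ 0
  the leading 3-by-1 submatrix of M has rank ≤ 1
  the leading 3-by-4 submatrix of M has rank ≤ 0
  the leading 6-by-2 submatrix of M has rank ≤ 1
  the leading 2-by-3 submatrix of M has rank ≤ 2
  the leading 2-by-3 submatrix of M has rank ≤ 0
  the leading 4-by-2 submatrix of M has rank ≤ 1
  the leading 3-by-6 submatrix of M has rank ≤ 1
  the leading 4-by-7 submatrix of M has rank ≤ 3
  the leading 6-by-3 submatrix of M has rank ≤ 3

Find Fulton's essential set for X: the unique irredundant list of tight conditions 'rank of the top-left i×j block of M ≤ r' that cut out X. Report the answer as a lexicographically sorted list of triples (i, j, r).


Recovering R(i,j) via the rank-extension bound from the 14 conditions:

  R[1]: 0, 0, 0, 0, 0, 0, 1, 1
  R[2]: 0, 0, 0, 0, 1, 1, 2, 2
  R[3]: 0, 0, 0, 0, 1, 1, 2, 3
  R[4]: 0, 0, 1, 1, 2, 2, 3, 4
  R[5]: 1, 1, 2, 2, 3, 3, 4, 5
  R[6]: 1, 1, 2, 2, 3, 4, 5, 6
  R[7]: 1, 2, 3, 3, 4, 5, 6, 7
  R[8]: 1, 2, 3, 4, 5, 6, 7, 8

hence w(1..8) = (7, 5, 8, 3, 1, 6, 2, 4).

D(w) has 19 cells with 6 SE-corners; essential set:

[(1, 6, 0), (3, 4, 0), (3, 6, 1), (4, 2, 0), (6, 2, 1), (6, 4, 2)]


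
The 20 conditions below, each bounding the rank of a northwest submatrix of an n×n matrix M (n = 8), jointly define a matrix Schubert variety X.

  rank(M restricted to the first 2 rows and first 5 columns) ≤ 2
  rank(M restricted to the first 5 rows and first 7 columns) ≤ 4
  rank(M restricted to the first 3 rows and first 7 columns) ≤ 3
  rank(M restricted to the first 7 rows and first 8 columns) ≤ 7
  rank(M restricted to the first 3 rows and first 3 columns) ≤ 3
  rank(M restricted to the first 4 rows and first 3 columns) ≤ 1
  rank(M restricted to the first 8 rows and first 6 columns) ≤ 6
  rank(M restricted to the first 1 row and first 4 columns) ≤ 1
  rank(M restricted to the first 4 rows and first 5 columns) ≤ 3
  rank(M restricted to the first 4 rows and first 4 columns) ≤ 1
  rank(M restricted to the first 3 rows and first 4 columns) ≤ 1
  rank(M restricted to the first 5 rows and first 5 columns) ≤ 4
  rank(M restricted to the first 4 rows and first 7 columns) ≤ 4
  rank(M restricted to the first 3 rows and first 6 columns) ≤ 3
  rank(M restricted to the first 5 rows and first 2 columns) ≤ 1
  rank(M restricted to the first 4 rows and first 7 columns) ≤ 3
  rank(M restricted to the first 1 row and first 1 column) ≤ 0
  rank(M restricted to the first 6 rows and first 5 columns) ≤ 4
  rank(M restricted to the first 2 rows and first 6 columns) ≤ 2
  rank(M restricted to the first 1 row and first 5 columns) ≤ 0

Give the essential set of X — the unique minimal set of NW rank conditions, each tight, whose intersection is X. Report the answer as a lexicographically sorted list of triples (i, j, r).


Computing R[i][j] = min implied NW-rank bound (n=8, 20 conditions):

  0 | 0 | 0 | 0 | 0 | 1 | 1 | 1
  1 | 1 | 1 | 1 | 1 | 2 | 2 | 2
  1 | 1 | 1 | 1 | 2 | 3 | 3 | 3
  1 | 1 | 1 | 1 | 2 | 3 | 3 | 4
  1 | 1 | 2 | 2 | 3 | 4 | 4 | 5
  1 | 2 | 3 | 3 | 4 | 5 | 5 | 6
  1 | 2 | 3 | 4 | 5 | 6 | 6 | 7
  1 | 2 | 3 | 4 | 5 | 6 | 7 | 8

hence w(1..8) = (6, 1, 5, 8, 3, 2, 4, 7).

Fulton essential set (4 of the 13 Rothe cells):

[(1, 5, 0), (4, 4, 1), (4, 7, 3), (5, 2, 1)]


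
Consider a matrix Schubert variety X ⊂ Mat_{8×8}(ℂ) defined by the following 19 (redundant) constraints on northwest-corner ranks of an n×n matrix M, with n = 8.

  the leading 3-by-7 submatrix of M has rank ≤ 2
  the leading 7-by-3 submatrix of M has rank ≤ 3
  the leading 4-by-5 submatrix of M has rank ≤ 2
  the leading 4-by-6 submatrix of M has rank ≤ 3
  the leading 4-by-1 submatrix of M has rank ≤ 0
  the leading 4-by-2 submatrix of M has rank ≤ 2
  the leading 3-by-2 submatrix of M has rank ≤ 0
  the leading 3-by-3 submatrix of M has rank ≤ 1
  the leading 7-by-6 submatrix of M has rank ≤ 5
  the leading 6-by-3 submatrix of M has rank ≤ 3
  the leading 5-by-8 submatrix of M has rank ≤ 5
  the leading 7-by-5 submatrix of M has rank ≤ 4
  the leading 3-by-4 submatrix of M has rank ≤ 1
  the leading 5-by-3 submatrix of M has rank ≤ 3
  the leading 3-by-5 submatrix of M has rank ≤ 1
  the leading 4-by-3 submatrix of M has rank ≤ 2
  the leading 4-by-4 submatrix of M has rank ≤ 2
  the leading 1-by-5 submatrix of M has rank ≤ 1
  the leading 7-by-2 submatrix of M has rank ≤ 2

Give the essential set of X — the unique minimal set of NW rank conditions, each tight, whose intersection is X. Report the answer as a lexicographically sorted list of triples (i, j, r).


The tightest implied rank at each (i,j), from the 19 conditions:

  row 1: 0 0 1 1 1 1 1 1
  row 2: 0 0 1 1 1 2 2 2
  row 3: 0 0 1 1 1 2 2 3
  row 4: 0 1 2 2 2 3 3 4
  row 5: 1 2 3 3 3 4 4 5
  row 6: 1 2 3 4 4 5 5 6
  row 7: 1 2 3 4 4 5 6 7
  row 8: 1 2 3 4 5 6 7 8

the unique w with this rank table is (3, 6, 8, 2, 1, 4, 7, 5).

ℓ(w)=13; the 5 essential cells (i,j,r):

[(3, 2, 0), (3, 5, 1), (3, 7, 2), (4, 1, 0), (7, 5, 4)]


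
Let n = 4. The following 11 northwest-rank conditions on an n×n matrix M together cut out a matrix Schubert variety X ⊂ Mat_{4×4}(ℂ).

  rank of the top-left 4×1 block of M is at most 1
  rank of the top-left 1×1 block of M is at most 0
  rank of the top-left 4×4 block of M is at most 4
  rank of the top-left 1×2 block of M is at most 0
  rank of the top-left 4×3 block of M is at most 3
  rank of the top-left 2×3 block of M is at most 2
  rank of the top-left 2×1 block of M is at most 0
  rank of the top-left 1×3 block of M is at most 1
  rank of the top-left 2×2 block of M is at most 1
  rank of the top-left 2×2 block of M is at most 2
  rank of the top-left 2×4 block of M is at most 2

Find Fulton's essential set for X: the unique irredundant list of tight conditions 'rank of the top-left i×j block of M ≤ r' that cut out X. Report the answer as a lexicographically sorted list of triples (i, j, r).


Rank table r_w(4×4) implied by the 11 constraints:

  R[1]: 0 0 1 1
  R[2]: 0 1 2 2
  R[3]: 1 2 3 3
  R[4]: 1 2 3 4

so w = (3, 2, 1, 4).

|D(w)|=3, |Ess(w)|=2:

[(1, 2, 0), (2, 1, 0)]


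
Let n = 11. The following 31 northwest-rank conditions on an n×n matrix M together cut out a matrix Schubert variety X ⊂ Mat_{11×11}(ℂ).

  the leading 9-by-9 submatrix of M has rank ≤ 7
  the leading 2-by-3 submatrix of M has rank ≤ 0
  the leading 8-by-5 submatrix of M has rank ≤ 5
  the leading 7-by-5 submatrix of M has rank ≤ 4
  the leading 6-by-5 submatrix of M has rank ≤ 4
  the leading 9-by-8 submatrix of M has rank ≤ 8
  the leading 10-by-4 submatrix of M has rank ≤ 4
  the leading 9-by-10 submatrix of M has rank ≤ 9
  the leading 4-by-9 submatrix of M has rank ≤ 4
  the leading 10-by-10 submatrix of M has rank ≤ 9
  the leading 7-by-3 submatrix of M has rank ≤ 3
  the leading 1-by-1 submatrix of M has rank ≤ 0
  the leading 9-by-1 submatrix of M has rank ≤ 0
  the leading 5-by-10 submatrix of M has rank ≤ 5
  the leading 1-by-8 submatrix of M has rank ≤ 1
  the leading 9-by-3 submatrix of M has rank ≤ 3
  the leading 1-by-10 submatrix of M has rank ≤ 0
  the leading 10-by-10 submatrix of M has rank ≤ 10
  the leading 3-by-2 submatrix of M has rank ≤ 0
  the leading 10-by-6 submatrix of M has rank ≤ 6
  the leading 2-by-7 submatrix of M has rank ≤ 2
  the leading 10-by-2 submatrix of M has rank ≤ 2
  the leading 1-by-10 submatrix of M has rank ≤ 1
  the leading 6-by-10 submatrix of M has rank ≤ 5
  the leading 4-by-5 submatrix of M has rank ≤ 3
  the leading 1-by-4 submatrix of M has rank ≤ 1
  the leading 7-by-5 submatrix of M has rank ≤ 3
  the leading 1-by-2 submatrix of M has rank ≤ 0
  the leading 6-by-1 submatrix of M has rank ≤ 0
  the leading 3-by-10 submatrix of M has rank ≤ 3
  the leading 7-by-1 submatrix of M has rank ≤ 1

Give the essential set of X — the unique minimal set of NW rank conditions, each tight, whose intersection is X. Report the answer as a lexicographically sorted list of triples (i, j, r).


The tightest implied rank at each (i,j), from the 31 conditions:

  0  0  0  0  0  0  0  0  0  0  1
  0  0  0  1  1  1  1  1  1  1  2
  0  0  1  2  2  2  2  2  2  2  3
  0  1  2  3  3  3  3  3  3  3  4
  0  1  2  3  3  4  4  4  4  4  5
  0  1  2  3  3  4  5  5  5  5  6
  0  1  2  3  3  4  5  6  6  6  7
  0  1  2  3  4  5  6  7  7  7  8
  0  1  2  3  4  5  6  7  7  8  9
  1  2  3  4  5  6  7  8  8  9  10
  1  2  3  4  5  6  7  8  9  10  11

the unique w with this rank table is (11, 4, 3, 2, 6, 7, 8, 5, 10, 1, 9).

Rothe diagram D(w) (25 cells), 6 SE-corners (essential conditions):

[(1, 10, 0), (2, 3, 0), (3, 2, 0), (7, 5, 3), (9, 1, 0), (9, 9, 7)]


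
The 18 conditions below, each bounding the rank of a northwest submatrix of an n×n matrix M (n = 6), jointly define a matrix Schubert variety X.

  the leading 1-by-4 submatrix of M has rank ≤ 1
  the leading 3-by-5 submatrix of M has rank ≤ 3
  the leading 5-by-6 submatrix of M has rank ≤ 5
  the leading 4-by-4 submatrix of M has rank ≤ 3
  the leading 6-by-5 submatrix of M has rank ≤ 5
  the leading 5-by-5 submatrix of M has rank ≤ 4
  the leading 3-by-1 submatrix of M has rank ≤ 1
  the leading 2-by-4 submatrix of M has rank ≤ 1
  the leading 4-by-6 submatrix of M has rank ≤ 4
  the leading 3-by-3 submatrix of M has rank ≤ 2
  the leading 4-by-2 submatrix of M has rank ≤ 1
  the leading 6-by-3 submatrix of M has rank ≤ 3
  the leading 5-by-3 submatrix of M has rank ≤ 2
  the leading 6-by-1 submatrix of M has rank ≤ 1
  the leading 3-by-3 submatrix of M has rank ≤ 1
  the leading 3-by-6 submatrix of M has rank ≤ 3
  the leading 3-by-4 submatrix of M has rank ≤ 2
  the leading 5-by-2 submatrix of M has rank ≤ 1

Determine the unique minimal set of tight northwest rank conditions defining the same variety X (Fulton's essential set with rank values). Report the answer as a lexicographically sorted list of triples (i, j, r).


The tightest implied rank at each (i,j), from the 18 conditions:

  i=1: 1 | 1 | 1 | 1 | 1 | 1
  i=2: 1 | 1 | 1 | 1 | 2 | 2
  i=3: 1 | 1 | 1 | 2 | 3 | 3
  i=4: 1 | 1 | 2 | 3 | 4 | 4
  i=5: 1 | 1 | 2 | 3 | 4 | 5
  i=6: 1 | 2 | 3 | 4 | 5 | 6

second differences of R give the permutation w = (1, 5, 4, 3, 6, 2).

3 SE-corners of the 7-cell Rothe diagram give Ess(w):

[(2, 4, 1), (3, 3, 1), (5, 2, 1)]
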